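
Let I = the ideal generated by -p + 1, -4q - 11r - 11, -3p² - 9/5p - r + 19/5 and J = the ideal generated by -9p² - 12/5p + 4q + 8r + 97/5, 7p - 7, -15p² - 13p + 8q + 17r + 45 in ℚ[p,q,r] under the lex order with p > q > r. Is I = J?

Yes, the ideals are equal.

Two ideals are equal iff their reduced Gröbner bases coincide (the reduced basis is unique for a fixed ordering).
Buchberger on the first generating set:
f_1 = -p + 1, LT = p.
f_2 = -4q - 11r - 11, LT = q.
f_3 = -3p² - 9/5p - r + 19/5, LT = p².

S(f_1,f_3): lcm = p². S = -8/5p - ⅓r + 19/15.
  reduce S modulo (f_1, f_2, f_3):
  remainder -⅓r - ⅓ ≠ 0; add g_4 = -⅓r - ⅓ to the basis.

The other S-polynomials (S(f_1,f_2), S(f_2,f_3), S(f_1,g_4), S(f_2,g_4), S(f_3,g_4)) all reduce to 0 modulo the current basis, so we have a Gröbner basis.
Inter-reduce: drop elements whose leading term is divisible by another's, tail-reduce, and make monic.
Reduced Gröbner basis: {p - 1, q, r + 1}.

Buchberger on the second generating set:
h_1 = -9p² - 12/5p + 4q + 8r + 97/5, LT = p².
h_2 = 7p - 7, LT = p.
h_3 = -15p² - 13p + 8q + 17r + 45, LT = p².

S(h_1,h_2): lcm = p². S = 19/15p - 4/9q - 8/9r - 97/45.
  reduce S modulo (h_1, h_2, h_3):
  remainder -4/9q - 8/9r - 8/9 ≠ 0; add k_4 = -4/9q - 8/9r - 8/9 to the basis.

S(h_1,h_3): lcm = p². S = -⅗p + 4/45q + 11/45r + 38/45.
  reduce S modulo (h_1, h_2, h_3, k_4):
  remainder 1/15r + 1/15 ≠ 0; add k_5 = 1/15r + 1/15 to the basis.

The other S-polynomials (S(h_2,h_3), S(h_1,k_4), S(h_2,k_4), S(h_3,k_4), S(h_1,k_5), S(h_2,k_5), S(h_3,k_5), S(k_4,k_5)) all reduce to 0 modulo the current basis, so we have a Gröbner basis.
Inter-reduce: drop elements whose leading term is divisible by another's, tail-reduce, and make monic.
Reduced Gröbner basis: {p - 1, q, r + 1}.

Same reduced basis, so the two generating sets span the same ideal.
The choice of monomial ordering does not affect the verdict — as long as both bases are computed under the same ordering, their equality decides ideal equality.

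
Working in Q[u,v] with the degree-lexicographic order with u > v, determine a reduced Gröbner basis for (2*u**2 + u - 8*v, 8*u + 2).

G = {u + 1/4, v + 1/64}

f_1 = 2*u**2 + u - 8*v, LT = u**2.
f_2 = 8*u + 2, LT = u.

S(f_1,f_2): lcm = u**2. S = 1/4*u - 4*v.
  leading term u: subtract (1/32)·f_2 from 1/4*u - 4*v → -4*v - 1/16
  leading term v: no divisor's leading term divides it; move -4*v to the remainder.
  leading term 1: no divisor's leading term divides it; move -1/16 to the remainder.
  remainder -4*v - 1/16 ≠ 0; add g_3 = -4*v - 1/16 to the basis.

S(f_1,g_3): leading monomials are coprime, so the S-polynomial reduces to 0 (Buchberger's first criterion).
S(f_2,g_3): leading monomials are coprime, so the S-polynomial reduces to 0 (Buchberger's first criterion).
Every S-polynomial of the final basis reduces to 0, so we have a Gröbner basis.
Inter-reduce: drop elements whose leading term is divisible by another's, tail-reduce, and make monic.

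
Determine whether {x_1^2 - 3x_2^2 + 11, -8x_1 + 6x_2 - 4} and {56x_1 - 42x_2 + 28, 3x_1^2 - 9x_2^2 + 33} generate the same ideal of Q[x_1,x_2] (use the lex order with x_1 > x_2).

Equality of ideals is decidable: compute both reduced Gröbner bases (unique for the ordering) and check whether they agree.
Buchberger on the first generating set:
f_1 = x_1^2 - 3x_2^2 + 11, LT = x_1^2.
f_2 = -8x_1 + 6x_2 - 4, LT = x_1.

S(f_1,f_2): lcm = x_1^2. S = 3/4x_1x_2 - 1/2x_1 - 3x_2^2 + 11.
  leading term x_1x_2: subtract (-3/32x_2)·f_2 from 3/4x_1x_2 - 1/2x_1 - 3x_2^2 + 11 → -1/2x_1 - 39/16x_2^2 - 3/8x_2 + 11
  leading term x_1: subtract (1/16)·f_2 from -1/2x_1 - 39/16x_2^2 - 3/8x_2 + 11 → -39/16x_2^2 - 3/4x_2 + 45/4
  leading term x_2^2: no divisor's leading term divides it; move -39/16x_2^2 to the remainder.
  leading term x_2: no divisor's leading term divides it; move -3/4x_2 to the remainder.
  leading term 1: no divisor's leading term divides it; move 45/4 to the remainder.
  remainder -39/16x_2^2 - 3/4x_2 + 45/4 ≠ 0; add g_3 = -39/16x_2^2 - 3/4x_2 + 45/4 to the basis.

The other S-polynomials (S(f_1,g_3), S(f_2,g_3)) all reduce to 0 modulo the current basis, so we have a Gröbner basis.
Inter-reduce: drop elements whose leading term is divisible by another's, tail-reduce, and make monic.
Reduced Gröbner basis: {x_1 - 3/4x_2 + 1/2, x_2^2 + 4/13x_2 - 60/13}.

Buchberger on the second generating set:
h_1 = 56x_1 - 42x_2 + 28, LT = x_1.
h_2 = 3x_1^2 - 9x_2^2 + 33, LT = x_1^2.

S(h_1,h_2): lcm = x_1^2. S = -3/4x_1x_2 + 1/2x_1 + 3x_2^2 - 11.
  leading term x_1x_2: subtract (-3/224x_2)·h_1 from -3/4x_1x_2 + 1/2x_1 + 3x_2^2 - 11 → 1/2x_1 + 39/16x_2^2 + 3/8x_2 - 11
  leading term x_1: subtract (1/112)·h_1 from 1/2x_1 + 39/16x_2^2 + 3/8x_2 - 11 → 39/16x_2^2 + 3/4x_2 - 45/4
  leading term x_2^2: no divisor's leading term divides it; move 39/16x_2^2 to the remainder.
  leading term x_2: no divisor's leading term divides it; move 3/4x_2 to the remainder.
  leading term 1: no divisor's leading term divides it; move -45/4 to the remainder.
  remainder 39/16x_2^2 + 3/4x_2 - 45/4 ≠ 0; add k_3 = 39/16x_2^2 + 3/4x_2 - 45/4 to the basis.

The other S-polynomials (S(h_1,k_3), S(h_2,k_3)) all reduce to 0 modulo the current basis, so we have a Gröbner basis.
Inter-reduce: drop elements whose leading term is divisible by another's, tail-reduce, and make monic.
Reduced Gröbner basis: {x_1 - 3/4x_2 + 1/2, x_2^2 + 4/13x_2 - 60/13}.

The two bases agree; hence the ideals are identical.

Yes, the ideals are equal.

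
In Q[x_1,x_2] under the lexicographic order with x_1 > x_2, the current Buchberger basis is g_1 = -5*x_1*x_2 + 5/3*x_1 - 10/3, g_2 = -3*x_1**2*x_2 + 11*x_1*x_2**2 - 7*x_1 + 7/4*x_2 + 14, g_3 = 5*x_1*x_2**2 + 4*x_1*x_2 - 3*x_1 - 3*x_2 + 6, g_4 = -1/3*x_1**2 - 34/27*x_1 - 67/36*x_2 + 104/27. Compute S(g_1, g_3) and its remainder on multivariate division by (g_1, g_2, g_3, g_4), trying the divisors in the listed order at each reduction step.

lcm(LM(g_1), LM(g_3)) = x_1*x_2**2.
S = (lcm/LT(g_1))·g_1 − (lcm/LT(g_3))·g_3 = -17/15*x_1*x_2 + 3/5*x_1 + 19/15*x_2 - 6/5.
Reduce S modulo (g_1, g_2, g_3, g_4) in that order:
  leading term x_1*x_2: subtract (17/75)·g_1 from -17/15*x_1*x_2 + 3/5*x_1 + 19/15*x_2 - 6/5 → 2/9*x_1 + 19/15*x_2 - 4/9
  leading term x_1: no divisor's leading term divides it; move 2/9*x_1 to the remainder.
  leading term x_2: no divisor's leading term divides it; move 19/15*x_2 to the remainder.
  leading term 1: no divisor's leading term divides it; move -4/9 to the remainder.
The remainder 2/9*x_1 + 19/15*x_2 - 4/9 is nonzero, so it would be added as the next basis element.
This is the inner loop of Buchberger's algorithm — each nonzero remainder becomes a new basis element.

S(g_1, g_3) = -17/15*x_1*x_2 + 3/5*x_1 + 19/15*x_2 - 6/5; remainder on division = 2/9*x_1 + 19/15*x_2 - 4/9.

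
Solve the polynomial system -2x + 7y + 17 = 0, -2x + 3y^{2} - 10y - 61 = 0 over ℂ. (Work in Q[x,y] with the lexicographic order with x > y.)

{(-2, -3), (233/6, 26/3)}

Compute a lex Gröbner basis by Buchberger's algorithm.
f_1 = -2x + 7y + 17, LT = x.
f_2 = -2x + 3y^{2} - 10y - 61, LT = x.

S(f_1,f_2): lcm = x. S = \tfrac{3}{2}y^{2} - \tfrac{17}{2}y - 39.
  reduce S modulo (f_1, f_2):
  remainder \tfrac{3}{2}y^{2} - \tfrac{17}{2}y - 39 ≠ 0; add h_3 = \tfrac{3}{2}y^{2} - \tfrac{17}{2}y - 39 to the basis.

The other S-polynomials (S(f_1,h_3), S(f_2,h_3)) all reduce to 0 modulo the current basis, so we have a Gröbner basis.
Inter-reduce: drop elements whose leading term is divisible by another's, tail-reduce, and make monic.
Reduced Gröbner basis: {x - \tfrac{7}{2}y - \tfrac{17}{2}, y^{2} - \tfrac{17}{3}y - 26}.

A lex Gröbner basis eliminates variables successively. Here y^{2} - \tfrac{17}{3}y - 26 depends only on y, with roots {-3, 26/3}; lifting each root through the earlier basis elements recovers the full solutions.
  y = -3: the earlier basis element becomes x + 2 = 0, giving x = -2 — point (-2, -3).
  y = 26/3: the earlier basis element becomes x - \tfrac{233}{6} = 0, giving x = 233/6 — point (233/6, 26/3).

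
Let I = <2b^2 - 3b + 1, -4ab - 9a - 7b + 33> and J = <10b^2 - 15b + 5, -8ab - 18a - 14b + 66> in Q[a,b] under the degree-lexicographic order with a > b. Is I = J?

Yes, the ideals are equal.

Equality of ideals is decidable: compute both reduced Gröbner bases (unique for the ordering) and check whether they agree.
Buchberger on the first generating set:
f_1 = 2b^2 - 3b + 1, LT = b^2.
f_2 = -4ab - 9a - 7b + 33, LT = ab.

S(f_1,f_2): lcm = ab^2. S = -15/4ab - 7/4b^2 + 1/2a + 33/4b.
  leading term ab: subtract (15/16)·f_2 from -15/4ab - 7/4b^2 + 1/2a + 33/4b → -7/4b^2 + 143/16a + 237/16b - 495/16
  leading term b^2: subtract (-7/8)·f_1 from -7/4b^2 + 143/16a + 237/16b - 495/16 → 143/16a + 195/16b - 481/16
  leading term a: no divisor's leading term divides it; move 143/16a to the remainder.
  leading term b: no divisor's leading term divides it; move 195/16b to the remainder.
  leading term 1: no divisor's leading term divides it; move -481/16 to the remainder.
  remainder 143/16a + 195/16b - 481/16 ≠ 0; add g_3 = 143/16a + 195/16b - 481/16 to the basis.

The other S-polynomials (S(f_1,g_3), S(f_2,g_3)) all reduce to 0 modulo the current basis, so we have a Gröbner basis.
Inter-reduce: drop elements whose leading term is divisible by another's, tail-reduce, and make monic.
Reduced Gröbner basis: {b^2 - 3/2b + 1/2, a + 15/11b - 37/11}.

Buchberger on the second generating set:
h_1 = 10b^2 - 15b + 5, LT = b^2.
h_2 = -8ab - 18a - 14b + 66, LT = ab.

S(h_1,h_2): lcm = ab^2. S = -15/4ab - 7/4b^2 + 1/2a + 33/4b.
  leading term ab: subtract (15/32)·h_2 from -15/4ab - 7/4b^2 + 1/2a + 33/4b → -7/4b^2 + 143/16a + 237/16b - 495/16
  leading term b^2: subtract (-7/40)·h_1 from -7/4b^2 + 143/16a + 237/16b - 495/16 → 143/16a + 195/16b - 481/16
  leading term a: no divisor's leading term divides it; move 143/16a to the remainder.
  leading term b: no divisor's leading term divides it; move 195/16b to the remainder.
  leading term 1: no divisor's leading term divides it; move -481/16 to the remainder.
  remainder 143/16a + 195/16b - 481/16 ≠ 0; add k_3 = 143/16a + 195/16b - 481/16 to the basis.

The other S-polynomials (S(h_1,k_3), S(h_2,k_3)) all reduce to 0 modulo the current basis, so we have a Gröbner basis.
Inter-reduce: drop elements whose leading term is divisible by another's, tail-reduce, and make monic.
Reduced Gröbner basis: {b^2 - 3/2b + 1/2, a + 15/11b - 37/11}.

These coincide, so the ideals are equal.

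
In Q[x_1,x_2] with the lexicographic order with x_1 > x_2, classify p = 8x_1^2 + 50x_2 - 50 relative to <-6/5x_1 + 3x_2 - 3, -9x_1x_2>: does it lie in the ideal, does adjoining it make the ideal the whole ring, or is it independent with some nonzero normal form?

8x_1^2 + 50x_2 - 50 lies in I (it reduces to 0).

First compute the reduced Gröbner basis of I by Buchberger's algorithm.
f_1 = -6/5x_1 + 3x_2 - 3, LT = x_1.
f_2 = -9x_1x_2, LT = x_1x_2.

S(f_1,f_2): lcm = x_1x_2. S = -5/2x_2^2 + 5/2x_2.
  leading term x_2^2: no divisor's leading term divides it; move -5/2x_2^2 to the remainder.
  leading term x_2: no divisor's leading term divides it; move 5/2x_2 to the remainder.
  remainder -5/2x_2^2 + 5/2x_2 ≠ 0; add h_3 = -5/2x_2^2 + 5/2x_2 to the basis.

The other S-polynomials (S(f_1,h_3), S(f_2,h_3)) all reduce to 0 modulo the current basis, so we have a Gröbner basis.
Inter-reduce: drop elements whose leading term is divisible by another's, tail-reduce, and make monic.
Reduced Gröbner basis: {x_1 - 5/2x_2 + 5/2, x_2^2 - x_2}.
Label its elements g_1 = x_1 - 5/2x_2 + 5/2, g_2 = x_2^2 - x_2.

Reduce p = 8x_1^2 + 50x_2 - 50 modulo G:
  leading term x_1^2: subtract (8x_1)·g_1 from 8x_1^2 + 50x_2 - 50 → 20x_1x_2 - 20x_1 + 50x_2 - 50
  leading term x_1x_2: subtract (20x_2)·g_1 from 20x_1x_2 - 20x_1 + 50x_2 - 50 → -20x_1 + 50x_2^2 - 50
  leading term x_1: subtract (-20)·g_1 from -20x_1 + 50x_2^2 - 50 → 50x_2^2 - 50x_2
  leading term x_2^2: subtract (50)·g_2 from 50x_2^2 - 50x_2 → 0
  normal form = 0.
Since the normal form is 0, p ∈ I.

The remainder on division by a Gröbner basis is unique — it is the normal form.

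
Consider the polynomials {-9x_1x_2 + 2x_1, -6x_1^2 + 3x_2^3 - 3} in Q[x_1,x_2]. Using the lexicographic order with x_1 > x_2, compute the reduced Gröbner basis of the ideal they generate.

G = {x_1^2 - 1/2x_2^3 + 1/2, x_1x_2 - 2/9x_1, x_2^4 - 2/9x_2^3 - x_2 + 2/9}

Buchberger's algorithm terminates because the ascending chain of leading-term ideals stabilizes.

f_1 = -9x_1x_2 + 2x_1, LT = x_1x_2.
f_2 = -6x_1^2 + 3x_2^3 - 3, LT = x_1^2.

S(f_1,f_2): lcm = x_1^2x_2. S = -2/9x_1^2 + 1/2x_2^4 - 1/2x_2.
  reduce S modulo (f_1, f_2):
  remainder 1/2x_2^4 - 1/9x_2^3 - 1/2x_2 + 1/9 ≠ 0; add g_3 = 1/2x_2^4 - 1/9x_2^3 - 1/2x_2 + 1/9 to the basis.

The other S-polynomials (S(f_1,g_3), S(f_2,g_3)) all reduce to 0 modulo the current basis, so we have a Gröbner basis.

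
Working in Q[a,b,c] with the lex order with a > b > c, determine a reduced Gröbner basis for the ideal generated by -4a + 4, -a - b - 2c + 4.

Buchberger's algorithm terminates because the ascending chain of leading-term ideals stabilizes.

f_1 = -4a + 4, LT = a.
f_2 = -a - b - 2c + 4, LT = a.

S(f_1,f_2): lcm = a. S = -b - 2c + 3.
  reduce S modulo (f_1, f_2):
  remainder -b - 2c + 3 ≠ 0; add g_3 = -b - 2c + 3 to the basis.

The other S-polynomials (S(f_1,g_3), S(f_2,g_3)) all reduce to 0 modulo the current basis, so we have a Gröbner basis.
Inter-reduce: drop elements whose leading term is divisible by another's, tail-reduce, and make monic.

G = {a - 1, b + 2c - 3}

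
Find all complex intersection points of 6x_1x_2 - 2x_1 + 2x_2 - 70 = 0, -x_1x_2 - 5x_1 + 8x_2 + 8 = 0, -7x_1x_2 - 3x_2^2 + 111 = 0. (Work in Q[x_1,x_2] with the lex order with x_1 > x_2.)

Compute a lex Gröbner basis by Buchberger's algorithm.
f_1 = 6x_1x_2 - 2x_1 + 2x_2 - 70, LT = x_1x_2.
f_2 = -x_1x_2 - 5x_1 + 8x_2 + 8, LT = x_1x_2.
f_3 = -7x_1x_2 - 3x_2^2 + 111, LT = x_1x_2.

S(f_1,f_2): lcm = x_1x_2. S = -16/3x_1 + 25/3x_2 - 11/3.
  reduce S modulo (f_1, f_2, f_3):
  remainder -16/3x_1 + 25/3x_2 - 11/3 ≠ 0; add h_4 = -16/3x_1 + 25/3x_2 - 11/3 to the basis.

S(f_1,f_3): lcm = x_1x_2. S = -1/3x_1 - 3/7x_2^2 + 1/3x_2 + 88/21.
  reduce S modulo (f_1, f_2, f_3, h_4):
  remainder -3/7x_2^2 - 3/16x_2 + 495/112 ≠ 0; add h_5 = -3/7x_2^2 - 3/16x_2 + 495/112 to the basis.

S(f_1,h_4): lcm = x_1x_2. S = -1/3x_1 + 25/16x_2^2 - 17/48x_2 - 35/3.
  reduce S modulo (f_1, f_2, f_3, h_4, h_5):
  remainder -399/256x_2 + 1197/256 ≠ 0; add h_6 = -399/256x_2 + 1197/256 to the basis.

The other S-polynomials (S(f_2,f_3), S(f_2,h_4), S(f_3,h_4), S(f_1,h_5), S(f_2,h_5), S(f_3,h_5), S(h_4,h_5), S(f_1,h_6), S(f_2,h_6), S(f_3,h_6), S(h_4,h_6), S(h_5,h_6)) all reduce to 0 modulo the current basis, so we have a Gröbner basis.
Inter-reduce: drop elements whose leading term is divisible by another's, tail-reduce, and make monic.
Reduced Gröbner basis: {x_1 - 4, x_2 - 3}.

A lex Gröbner basis eliminates variables successively. Here x_2 - 3 depends only on x_2, with roots {3}; lifting each root through the earlier basis elements recovers the full solutions.
  x_2 = 3: the earlier basis element becomes x_1 - 4 = 0, giving x_1 = 4 — point (4, 3).

{(4, 3)}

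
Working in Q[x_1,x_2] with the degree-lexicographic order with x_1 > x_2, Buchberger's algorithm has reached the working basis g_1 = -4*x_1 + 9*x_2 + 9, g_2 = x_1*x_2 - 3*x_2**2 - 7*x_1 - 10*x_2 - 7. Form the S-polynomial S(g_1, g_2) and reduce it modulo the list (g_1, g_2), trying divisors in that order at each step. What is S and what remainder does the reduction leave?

S(g_1, g_2) = 3/4*x_2**2 + 7*x_1 + 31/4*x_2 + 7; remainder on division = 3/4*x_2**2 + 47/2*x_2 + 91/4.

lcm(LM(g_1), LM(g_2)) = x_1*x_2.
S = (lcm/LT(g_1))·g_1 − (lcm/LT(g_2))·g_2 = 3/4*x_2**2 + 7*x_1 + 31/4*x_2 + 7.
Reduce S modulo (g_1, g_2) in that order:
  leading term x_2**2: no divisor's leading term divides it; move 3/4*x_2**2 to the remainder.
  leading term x_1: subtract (-7/4)·g_1 from 7*x_1 + 31/4*x_2 + 7 → 47/2*x_2 + 91/4
  leading term x_2: no divisor's leading term divides it; move 47/2*x_2 to the remainder.
  leading term 1: no divisor's leading term divides it; move 91/4 to the remainder.
The remainder 3/4*x_2**2 + 47/2*x_2 + 91/4 is nonzero, so it would be added as the next basis element.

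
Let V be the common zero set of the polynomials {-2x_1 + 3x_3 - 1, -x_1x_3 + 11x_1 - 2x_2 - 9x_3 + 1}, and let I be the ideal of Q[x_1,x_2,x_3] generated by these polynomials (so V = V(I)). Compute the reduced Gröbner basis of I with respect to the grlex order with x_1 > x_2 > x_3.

G = {x_3^2 + 4/3x_2 - 16/3x_3 + 3, x_1 - 3/2x_3 + 1/2}

f_1 = -2x_1 + 3x_3 - 1, LT = x_1.
f_2 = -x_1x_3 + 11x_1 - 2x_2 - 9x_3 + 1, LT = x_1x_3.

S(f_1,f_2): lcm = x_1x_3. S = -3/2x_3^2 + 11x_1 - 2x_2 - 17/2x_3 + 1.
  leading term x_3^2: no divisor's leading term divides it; move -3/2x_3^2 to the remainder.
  leading term x_1: subtract (-11/2)·f_1 from 11x_1 - 2x_2 - 17/2x_3 + 1 → -2x_2 + 8x_3 - 9/2
  leading term x_2: no divisor's leading term divides it; move -2x_2 to the remainder.
  leading term x_3: no divisor's leading term divides it; move 8x_3 to the remainder.
  leading term 1: no divisor's leading term divides it; move -9/2 to the remainder.
  remainder -3/2x_3^2 - 2x_2 + 8x_3 - 9/2 ≠ 0; add g_3 = -3/2x_3^2 - 2x_2 + 8x_3 - 9/2 to the basis.

The other S-polynomials (S(f_1,g_3), S(f_2,g_3)) all reduce to 0 modulo the current basis, so we have a Gröbner basis.
Inter-reduce: drop elements whose leading term is divisible by another's, tail-reduce, and make monic.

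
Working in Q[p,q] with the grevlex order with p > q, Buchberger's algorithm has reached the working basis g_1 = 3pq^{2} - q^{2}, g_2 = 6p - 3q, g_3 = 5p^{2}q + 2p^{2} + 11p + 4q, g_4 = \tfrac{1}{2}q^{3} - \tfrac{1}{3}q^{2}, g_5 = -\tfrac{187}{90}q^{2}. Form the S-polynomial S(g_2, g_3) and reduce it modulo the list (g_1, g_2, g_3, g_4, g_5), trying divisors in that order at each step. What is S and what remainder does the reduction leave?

lcm(LM(g_2), LM(g_3)) = p^{2}q.
S = (lcm/LT(g_2))·g_2 − (lcm/LT(g_3))·g_3 = -\tfrac{1}{2}pq^{2} - \tfrac{2}{5}p^{2} - \tfrac{11}{5}p - \tfrac{4}{5}q.
Reduce S modulo (g_1, g_2, g_3, g_4, g_5) in that order:
  leading term pq^{2}: subtract (-\tfrac{1}{6})·g_1 from -\tfrac{1}{2}pq^{2} - \tfrac{2}{5}p^{2} - \tfrac{11}{5}p - \tfrac{4}{5}q → -\tfrac{2}{5}p^{2} - \tfrac{1}{6}q^{2} - \tfrac{11}{5}p - \tfrac{4}{5}q
  leading term p^{2}: subtract (-\tfrac{1}{15}p)·g_2 from -\tfrac{2}{5}p^{2} - \tfrac{1}{6}q^{2} - \tfrac{11}{5}p - \tfrac{4}{5}q → -\tfrac{1}{5}pq - \tfrac{1}{6}q^{2} - \tfrac{11}{5}p - \tfrac{4}{5}q
  leading term pq: subtract (-\tfrac{1}{30}q)·g_2 from -\tfrac{1}{5}pq - \tfrac{1}{6}q^{2} - \tfrac{11}{5}p - \tfrac{4}{5}q → -\tfrac{4}{15}q^{2} - \tfrac{11}{5}p - \tfrac{4}{5}q
  leading term q^{2}: subtract (\tfrac{24}{187})·g_5 from -\tfrac{4}{15}q^{2} - \tfrac{11}{5}p - \tfrac{4}{5}q → -\tfrac{11}{5}p - \tfrac{4}{5}q
  leading term p: subtract (-\tfrac{11}{30})·g_2 from -\tfrac{11}{5}p - \tfrac{4}{5}q → -\tfrac{19}{10}q
  leading term q: no divisor's leading term divides it; move -\tfrac{19}{10}q to the remainder.
The remainder -\tfrac{19}{10}q is nonzero, so it would be added as the next basis element.

S(g_2, g_3) = -\tfrac{1}{2}pq^{2} - \tfrac{2}{5}p^{2} - \tfrac{11}{5}p - \tfrac{4}{5}q; remainder on division = -\tfrac{19}{10}q.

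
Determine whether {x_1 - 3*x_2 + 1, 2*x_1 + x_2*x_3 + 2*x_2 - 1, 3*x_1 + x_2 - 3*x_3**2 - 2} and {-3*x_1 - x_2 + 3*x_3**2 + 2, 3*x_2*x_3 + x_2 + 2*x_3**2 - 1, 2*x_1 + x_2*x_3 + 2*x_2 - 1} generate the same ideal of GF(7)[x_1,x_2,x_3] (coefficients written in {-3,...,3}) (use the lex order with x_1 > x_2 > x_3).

Yes, the ideals are equal.

For a fixed monomial order, each ideal has a unique reduced Gröbner basis; comparing bases decides equality.
Buchberger on the first generating set:
f_1 = x_1 - 3*x_2 + 1, LT = x_1.
f_2 = 2*x_1 + x_2*x_3 + 2*x_2 - 1, LT = x_1.
f_3 = 3*x_1 + x_2 - 3*x_3**2 - 2, LT = x_1.

S(f_1,f_2): lcm = x_1. S = 3*x_2*x_3 + 3*x_2 - 2.
  leading term x_2*x_3: no divisor's leading term divides it; move 3*x_2*x_3 to the remainder.
  leading term x_2: no divisor's leading term divides it; move 3*x_2 to the remainder.
  leading term 1: no divisor's leading term divides it; move -2 to the remainder.
  remainder 3*x_2*x_3 + 3*x_2 - 2 ≠ 0; add g_4 = 3*x_2*x_3 + 3*x_2 - 2 to the basis.

S(f_1,f_3): lcm = x_1. S = -x_2 + x_3**2 - 3.
  leading term x_2: no divisor's leading term divides it; move -x_2 to the remainder.
  leading term x_3**2: no divisor's leading term divides it; move x_3**2 to the remainder.
  leading term 1: no divisor's leading term divides it; move -3 to the remainder.
  remainder -x_2 + x_3**2 - 3 ≠ 0; add g_5 = -x_2 + x_3**2 - 3 to the basis.

S(g_4,g_5): lcm = x_2*x_3. S = x_2 + x_3**3 - 3*x_3 - 3.
  leading term x_2: subtract (-1)·g_5 from x_2 + x_3**3 - 3*x_3 - 3 → x_3**3 + x_3**2 - 3*x_3 + 1
  leading term x_3**3: no divisor's leading term divides it; move x_3**3 to the remainder.
  leading term x_3**2: no divisor's leading term divides it; move x_3**2 to the remainder.
  leading term x_3: no divisor's leading term divides it; move -3*x_3 to the remainder.
  leading term 1: no divisor's leading term divides it; move 1 to the remainder.
  remainder x_3**3 + x_3**2 - 3*x_3 + 1 ≠ 0; add g_6 = x_3**3 + x_3**2 - 3*x_3 + 1 to the basis.

The other S-polynomials (S(f_2,f_3), S(f_1,g_4), S(f_2,g_4), S(f_3,g_4), S(f_1,g_5), S(f_2,g_5), S(f_3,g_5), S(f_1,g_6), S(f_2,g_6), S(f_3,g_6), S(g_4,g_6), S(g_5,g_6)) all reduce to 0 modulo the current basis, so we have a Gröbner basis.
Inter-reduce: drop elements whose leading term is divisible by another's, tail-reduce, and make monic.
Reduced Gröbner basis: {x_1 - 3*x_3**2 + 3, x_2 - x_3**2 + 3, x_3**3 + x_3**2 - 3*x_3 + 1}.

Buchberger on the second generating set:
h_1 = -3*x_1 - x_2 + 3*x_3**2 + 2, LT = x_1.
h_2 = 3*x_2*x_3 + x_2 + 2*x_3**2 - 1, LT = x_2*x_3.
h_3 = 2*x_1 + x_2*x_3 + 2*x_2 - 1, LT = x_1.

S(h_1,h_3): lcm = x_1. S = 3*x_2*x_3 - 3*x_2 - x_3**2 + 1.
  leading term x_2*x_3: subtract (1)·h_2 from 3*x_2*x_3 - 3*x_2 - x_3**2 + 1 → 3*x_2 - 3*x_3**2 + 2
  leading term x_2: no divisor's leading term divides it; move 3*x_2 to the remainder.
  leading term x_3**2: no divisor's leading term divides it; move -3*x_3**2 to the remainder.
  leading term 1: no divisor's leading term divides it; move 2 to the remainder.
  remainder 3*x_2 - 3*x_3**2 + 2 ≠ 0; add k_4 = 3*x_2 - 3*x_3**2 + 2 to the basis.

S(h_2,k_4): lcm = x_2*x_3. S = -2*x_2 + x_3**3 + 3*x_3**2 - 3*x_3 + 2.
  leading term x_2: subtract (-3)·k_4 from -2*x_2 + x_3**3 + 3*x_3**2 - 3*x_3 + 2 → x_3**3 + x_3**2 - 3*x_3 + 1
  leading term x_3**3: no divisor's leading term divides it; move x_3**3 to the remainder.
  leading term x_3**2: no divisor's leading term divides it; move x_3**2 to the remainder.
  leading term x_3: no divisor's leading term divides it; move -3*x_3 to the remainder.
  leading term 1: no divisor's leading term divides it; move 1 to the remainder.
  remainder x_3**3 + x_3**2 - 3*x_3 + 1 ≠ 0; add k_5 = x_3**3 + x_3**2 - 3*x_3 + 1 to the basis.

The other S-polynomials (S(h_1,h_2), S(h_2,h_3), S(h_1,k_4), S(h_3,k_4), S(h_1,k_5), S(h_2,k_5), S(h_3,k_5), S(k_4,k_5)) all reduce to 0 modulo the current basis, so we have a Gröbner basis.
Inter-reduce: drop elements whose leading term is divisible by another's, tail-reduce, and make monic.
Reduced Gröbner basis: {x_1 - 3*x_3**2 + 3, x_2 - x_3**2 + 3, x_3**3 + x_3**2 - 3*x_3 + 1}.

The two bases agree; hence the ideals are identical.
The same test decides containment: I ⊆ J iff every generator of I reduces to 0 modulo a Gröbner basis of J.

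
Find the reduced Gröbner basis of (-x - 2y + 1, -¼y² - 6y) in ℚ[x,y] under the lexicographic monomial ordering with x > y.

G = {x + 2y - 1, y² + 24y}

f_1 = -x - 2y + 1, LT = x.
f_2 = -¼y² - 6y, LT = y².

The S-polynomials (S(f_1,f_2)) all reduce to 0 modulo the current basis, so we have a Gröbner basis.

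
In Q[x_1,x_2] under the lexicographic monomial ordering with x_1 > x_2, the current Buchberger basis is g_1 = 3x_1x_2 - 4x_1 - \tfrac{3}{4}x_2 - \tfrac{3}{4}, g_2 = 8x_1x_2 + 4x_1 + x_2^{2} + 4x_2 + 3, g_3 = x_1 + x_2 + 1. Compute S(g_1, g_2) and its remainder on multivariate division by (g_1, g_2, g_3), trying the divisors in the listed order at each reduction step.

lcm(LM(g_1), LM(g_2)) = x_1x_2.
S = (lcm/LT(g_1))·g_1 − (lcm/LT(g_2))·g_2 = -\tfrac{11}{6}x_1 - \tfrac{1}{8}x_2^{2} - \tfrac{3}{4}x_2 - \tfrac{5}{8}.
Reduce S modulo (g_1, g_2, g_3) in that order:
  leading term x_1: subtract (-\tfrac{11}{6})·g_3 from -\tfrac{11}{6}x_1 - \tfrac{1}{8}x_2^{2} - \tfrac{3}{4}x_2 - \tfrac{5}{8} → -\tfrac{1}{8}x_2^{2} + \tfrac{13}{12}x_2 + \tfrac{29}{24}
  leading term x_2^{2}: no divisor's leading term divides it; move -\tfrac{1}{8}x_2^{2} to the remainder.
  leading term x_2: no divisor's leading term divides it; move \tfrac{13}{12}x_2 to the remainder.
  leading term 1: no divisor's leading term divides it; move \tfrac{29}{24} to the remainder.
The remainder -\tfrac{1}{8}x_2^{2} + \tfrac{13}{12}x_2 + \tfrac{29}{24} is nonzero, so it would be added as the next basis element.

S(g_1, g_2) = -\tfrac{11}{6}x_1 - \tfrac{1}{8}x_2^{2} - \tfrac{3}{4}x_2 - \tfrac{5}{8}; remainder on division = -\tfrac{1}{8}x_2^{2} + \tfrac{13}{12}x_2 + \tfrac{29}{24}.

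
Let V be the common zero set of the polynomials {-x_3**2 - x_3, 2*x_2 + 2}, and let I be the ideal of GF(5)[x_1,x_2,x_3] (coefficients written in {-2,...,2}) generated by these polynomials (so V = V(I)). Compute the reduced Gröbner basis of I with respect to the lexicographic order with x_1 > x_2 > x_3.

f_1 = -x_3**2 - x_3, LT = x_3**2.
f_2 = 2*x_2 + 2, LT = x_2.

The S-polynomials (S(f_1,f_2)) all reduce to 0 modulo the current basis, so we have a Gröbner basis.

G = {x_2 + 1, x_3**2 + x_3}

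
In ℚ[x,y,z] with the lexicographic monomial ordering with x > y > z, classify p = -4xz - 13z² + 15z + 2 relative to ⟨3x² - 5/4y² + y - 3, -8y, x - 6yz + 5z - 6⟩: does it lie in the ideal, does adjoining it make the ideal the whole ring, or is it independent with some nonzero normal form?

First compute the reduced Gröbner basis of I by Buchberger's algorithm.
f_1 = 3x² - 5/4y² + y - 3, LT = x².
f_2 = -8y, LT = y.
f_3 = x - 6yz + 5z - 6, LT = x.

S(f_1,f_3): lcm = x². S = 6xyz - 5xz + 6x - 5/12y² + ⅓y - 1.
  leading term xyz: subtract (-¾xz)·f_2 from 6xyz - 5xz + 6x - 5/12y² + ⅓y - 1 → -5xz + 6x - 5/12y² + ⅓y - 1
  leading term xz: subtract (-5z)·f_3 from -5xz + 6x - 5/12y² + ⅓y - 1 → 6x - 5/12y² - 30yz² + ⅓y + 25z² - 30z - 1
  leading term x: subtract (6)·f_3 from 6x - 5/12y² - 30yz² + ⅓y + 25z² - 30z - 1 → -5/12y² - 30yz² + 36yz + ⅓y + 25z² - 60z + 35
  leading term y²: subtract (5/96y)·f_2 from -5/12y² - 30yz² + 36yz + ⅓y + 25z² - 60z + 35 → -30yz² + 36yz + ⅓y + 25z² - 60z + 35
  leading term yz²: subtract (15/4z²)·f_2 from -30yz² + 36yz + ⅓y + 25z² - 60z + 35 → 36yz + ⅓y + 25z² - 60z + 35
  leading term yz: subtract (-9/2z)·f_2 from 36yz + ⅓y + 25z² - 60z + 35 → ⅓y + 25z² - 60z + 35
  leading term y: subtract (-1/24)·f_2 from ⅓y + 25z² - 60z + 35 → 25z² - 60z + 35
  leading term z²: no divisor's leading term divides it; move 25z² to the remainder.
  leading term z: no divisor's leading term divides it; move -60z to the remainder.
  leading term 1: no divisor's leading term divides it; move 35 to the remainder.
  remainder 25z² - 60z + 35 ≠ 0; add h_4 = 25z² - 60z + 35 to the basis.

The other S-polynomials (S(f_1,f_2), S(f_2,f_3), S(f_1,h_4), S(f_2,h_4), S(f_3,h_4)) all reduce to 0 modulo the current basis, so we have a Gröbner basis.
Inter-reduce: drop elements whose leading term is divisible by another's, tail-reduce, and make monic.
Reduced Gröbner basis: {x + 5z - 6, y, z² - 12/5z + 7/5}.
Label its elements g_1 = x + 5z - 6, g_2 = y, g_3 = z² - 12/5z + 7/5.

Reduce p = -4xz - 13z² + 15z + 2 modulo G:
  leading term xz: subtract (-4z)·g_1 from -4xz - 13z² + 15z + 2 → 7z² - 9z + 2
  leading term z²: subtract (7)·g_3 from 7z² - 9z + 2 → 39/5z - 39/5
  leading term z: no divisor's leading term divides it; move 39/5z to the remainder.
  leading term 1: no divisor's leading term divides it; move -39/5 to the remainder.
  normal form = 39/5z - 39/5.
The normal form is nonzero, so p ∉ I. Since p minus its normal form lies in I, I + (p) = I + (r) where r = 39/5z - 39/5; decide whether this ideal is the whole ring.
Run Buchberger on G together with r (pairs among the g_i already reduce to 0 since G is a Gröbner basis):
g_1 = x + 5z - 6, LT = x.
g_2 = y, LT = y.
g_3 = z² - 12/5z + 7/5, LT = z².
r = 39/5z - 39/5, LT = z.

The S-polynomials (S(g_1,g_2), S(g_1,g_3), S(g_1,r), S(g_2,g_3), S(g_2,r), S(g_3,r)) all reduce to 0 modulo the current basis, so we have a Gröbner basis.
Inter-reduce: drop elements whose leading term is divisible by another's, tail-reduce, and make monic.
Reduced Gröbner basis: {x - 1, y, z - 1}.
The reduced Gröbner basis of I + (p) is {x - 1, y, z - 1} ≠ {1}, a proper ideal, so the enlarged system stays consistent: p is independent of I, with normal form 39/5z - 39/5.

-4xz - 13z² + 15z + 2 is independent of I; its normal form modulo I is 39/5z - 39/5.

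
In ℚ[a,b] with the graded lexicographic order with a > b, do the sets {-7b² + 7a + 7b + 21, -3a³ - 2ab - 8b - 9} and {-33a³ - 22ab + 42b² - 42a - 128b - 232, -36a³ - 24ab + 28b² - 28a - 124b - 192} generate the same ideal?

Equality of ideals is decidable: compute both reduced Gröbner bases (unique for the ordering) and check whether they agree.
Buchberger on the first generating set:
f_1 = -7b² + 7a + 7b + 21, LT = b².
f_2 = -3a³ - 2ab - 8b - 9, LT = a³.

The S-polynomials (S(f_1,f_2)) all reduce to 0 modulo the current basis, so we have a Gröbner basis.
Inter-reduce: drop elements whose leading term is divisible by another's, tail-reduce, and make monic.
Reduced Gröbner basis: {a³ + ⅔ab + 8/3b + 3, b² - a - b - 3}.

Buchberger on the second generating set:
h_1 = -33a³ - 22ab + 42b² - 42a - 128b - 232, LT = a³.
h_2 = -36a³ - 24ab + 28b² - 28a - 124b - 192, LT = a³.

S(h_1,h_2): lcm = a³. S = -49/99b² + 49/99a + 43/99b + 56/33.
  reduce S modulo (h_1, h_2):
  remainder -49/99b² + 49/99a + 43/99b + 56/33 ≠ 0; add k_3 = -49/99b² + 49/99a + 43/99b + 56/33 to the basis.

The other S-polynomials (S(h_1,k_3), S(h_2,k_3)) all reduce to 0 modulo the current basis, so we have a Gröbner basis.
Inter-reduce: drop elements whose leading term is divisible by another's, tail-reduce, and make monic.
Reduced Gröbner basis: {a³ + ⅔ab + 58/21b + 8/3, b² - a - 43/49b - 24/7}.

The bases are distinct; the ideals are different.

No, the ideals differ.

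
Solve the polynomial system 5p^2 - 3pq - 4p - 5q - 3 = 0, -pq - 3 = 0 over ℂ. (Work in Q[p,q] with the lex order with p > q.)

{(-1, 3), (9/10 - sqrt(219)*I/10, -9/10 - sqrt(219)*I/10), (9/10 + sqrt(219)*I/10, -9/10 + sqrt(219)*I/10)}

Compute a lex Gröbner basis by Buchberger's algorithm.
f_1 = 5p^2 - 3pq - 4p - 5q - 3, LT = p^2.
f_2 = -pq - 3, LT = pq.

S(f_1,f_2): lcm = p^2q. S = -3/5pq^2 - 4/5pq - 3p - q^2 - 3/5q.
  reduce S modulo (f_1, f_2):
  remainder -3p - q^2 + 6/5q + 12/5 ≠ 0; add h_3 = -3p - q^2 + 6/5q + 12/5 to the basis.

S(f_2,h_3): lcm = pq. S = -1/3q^3 + 2/5q^2 + 4/5q + 3.
  reduce S modulo (f_1, f_2, h_3):
  remainder -1/3q^3 + 2/5q^2 + 4/5q + 3 ≠ 0; add h_4 = -1/3q^3 + 2/5q^2 + 4/5q + 3 to the basis.

The other S-polynomials (S(f_1,h_3), S(f_1,h_4), S(f_2,h_4), S(h_3,h_4)) all reduce to 0 modulo the current basis, so we have a Gröbner basis.
Inter-reduce: drop elements whose leading term is divisible by another's, tail-reduce, and make monic.
Reduced Gröbner basis: {p + 1/3q^2 - 2/5q - 4/5, q^3 - 6/5q^2 - 12/5q - 9}.

Since the basis is lex-ordered, q^3 - 6/5q^2 - 12/5q - 9 is univariate in q. Its roots are {3, -9/10 - sqrt(219)*I/10, -9/10 + sqrt(219)*I/10}. Back-substituting each root into the other basis elements fixes the other coordinates.
  q = 3: the earlier basis element becomes p + 1 = 0, giving p = -1 — point (-1, 3).
  q = -9/10 - sqrt(219)*I/10: the earlier basis element becomes p - 9/10 + sqrt(219)*I/10 = 0, giving p = 9/10 - sqrt(219)*I/10 — point (9/10 - sqrt(219)*I/10, -9/10 - sqrt(219)*I/10).
  q = -9/10 + sqrt(219)*I/10: the earlier basis element becomes p - 9/10 - sqrt(219)*I/10 = 0, giving p = 9/10 + sqrt(219)*I/10 — point (9/10 + sqrt(219)*I/10, -9/10 + sqrt(219)*I/10).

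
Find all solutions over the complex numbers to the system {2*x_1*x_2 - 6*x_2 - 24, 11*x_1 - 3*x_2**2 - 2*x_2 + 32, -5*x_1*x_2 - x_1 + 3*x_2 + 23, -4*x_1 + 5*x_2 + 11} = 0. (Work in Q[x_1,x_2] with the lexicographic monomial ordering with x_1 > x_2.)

Compute a lex Gröbner basis by Buchberger's algorithm.
f_1 = 2*x_1*x_2 - 6*x_2 - 24, LT = x_1*x_2.
f_2 = 11*x_1 - 3*x_2**2 - 2*x_2 + 32, LT = x_1.
f_3 = -5*x_1*x_2 - x_1 + 3*x_2 + 23, LT = x_1*x_2.
f_4 = -4*x_1 + 5*x_2 + 11, LT = x_1.

S(f_1,f_2): lcm = x_1*x_2. S = 3/11*x_2**3 + 2/11*x_2**2 - 65/11*x_2 - 12.
  leading term x_2**3: no divisor's leading term divides it; move 3/11*x_2**3 to the remainder.
  leading term x_2**2: no divisor's leading term divides it; move 2/11*x_2**2 to the remainder.
  leading term x_2: no divisor's leading term divides it; move -65/11*x_2 to the remainder.
  leading term 1: no divisor's leading term divides it; move -12 to the remainder.
  remainder 3/11*x_2**3 + 2/11*x_2**2 - 65/11*x_2 - 12 ≠ 0; add h_5 = 3/11*x_2**3 + 2/11*x_2**2 - 65/11*x_2 - 12 to the basis.

S(f_1,f_3): lcm = x_1*x_2. S = -1/5*x_1 - 12/5*x_2 - 37/5.
  leading term x_1: subtract (-1/55)·f_2 from -1/5*x_1 - 12/5*x_2 - 37/5 → -3/55*x_2**2 - 134/55*x_2 - 75/11
  leading term x_2**2: no divisor's leading term divides it; move -3/55*x_2**2 to the remainder.
  leading term x_2: no divisor's leading term divides it; move -134/55*x_2 to the remainder.
  leading term 1: no divisor's leading term divides it; move -75/11 to the remainder.
  remainder -3/55*x_2**2 - 134/55*x_2 - 75/11 ≠ 0; add h_6 = -3/55*x_2**2 - 134/55*x_2 - 75/11 to the basis.

S(f_1,f_4): lcm = x_1*x_2. S = 5/4*x_2**2 - 1/4*x_2 - 12.
  leading term x_2**2: subtract (-275/12)·h_6 from 5/4*x_2**2 - 1/4*x_2 - 12 → -673/12*x_2 - 673/4
  leading term x_2: no divisor's leading term divides it; move -673/12*x_2 to the remainder.
  leading term 1: no divisor's leading term divides it; move -673/4 to the remainder.
  remainder -673/12*x_2 - 673/4 ≠ 0; add h_7 = -673/12*x_2 - 673/4 to the basis.

The other S-polynomials (S(f_2,f_3), S(f_2,f_4), S(f_3,f_4), S(f_1,h_5), S(f_2,h_5), S(f_3,h_5), S(f_4,h_5), S(f_1,h_6), S(f_2,h_6), S(f_3,h_6), S(f_4,h_6), S(h_5,h_6), S(f_1,h_7), S(f_2,h_7), S(f_3,h_7), S(f_4,h_7), S(h_5,h_7), S(h_6,h_7)) all reduce to 0 modulo the current basis, so we have a Gröbner basis.
Inter-reduce: drop elements whose leading term is divisible by another's, tail-reduce, and make monic.
Reduced Gröbner basis: {x_1 + 1, x_2 + 3}.

From the last basis element, x_2 + 3 = 0, so x_2 takes values in {-3}. Each choice, substituted upward through the basis, yields the corresponding point(s) of the solution set.
  x_2 = -3: the earlier basis element becomes x_1 + 1 = 0, giving x_1 = -1 — point (-1, -3).
Check: every point annihilates each of the original generators.

{(-1, -3)}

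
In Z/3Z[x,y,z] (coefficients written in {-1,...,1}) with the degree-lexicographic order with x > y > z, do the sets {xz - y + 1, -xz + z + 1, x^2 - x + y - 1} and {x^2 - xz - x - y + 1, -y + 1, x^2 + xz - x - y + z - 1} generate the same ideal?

Two ideals are equal iff their reduced Gröbner bases coincide (the reduced basis is unique for a fixed ordering).
Buchberger on the first generating set:
f_1 = xz - y + 1, LT = xz.
f_2 = -xz + z + 1, LT = xz.
f_3 = x^2 - x + y - 1, LT = x^2.

S(f_1,f_2): lcm = xz. S = -y + z - 1.
  leading term y: no divisor's leading term divides it; move -y to the remainder.
  leading term z: no divisor's leading term divides it; move z to the remainder.
  leading term 1: no divisor's leading term divides it; move -1 to the remainder.
  remainder -y + z - 1 ≠ 0; add g_4 = -y + z - 1 to the basis.

S(f_1,f_3): lcm = x^2z. S = -xy + xz - yz + x + z.
  leading term xy: subtract (x)·g_4 from -xy + xz - yz + x + z → -yz - x + z
  leading term yz: subtract (z)·g_4 from -yz - x + z → -z^2 - x - z
  leading term z^2: no divisor's leading term divides it; move -z^2 to the remainder.
  leading term x: no divisor's leading term divides it; move -x to the remainder.
  leading term z: no divisor's leading term divides it; move -z to the remainder.
  remainder -z^2 - x - z ≠ 0; add g_5 = -z^2 - x - z to the basis.

The other S-polynomials (S(f_2,f_3), S(f_1,g_4), S(f_2,g_4), S(f_3,g_4), S(f_1,g_5), S(f_2,g_5), S(f_3,g_5), S(g_4,g_5)) all reduce to 0 modulo the current basis, so we have a Gröbner basis.
Inter-reduce: drop elements whose leading term is divisible by another's, tail-reduce, and make monic.
Reduced Gröbner basis: {x^2 - x + z + 1, xz - z - 1, z^2 + x + z, y - z + 1}.

Buchberger on the second generating set:
h_1 = x^2 - xz - x - y + 1, LT = x^2.
h_2 = -y + 1, LT = y.
h_3 = x^2 + xz - x - y + z - 1, LT = x^2.

S(h_1,h_3): lcm = x^2. S = xz - z - 1.
  leading term xz: no divisor's leading term divides it; move xz to the remainder.
  leading term z: no divisor's leading term divides it; move -z to the remainder.
  leading term 1: no divisor's leading term divides it; move -1 to the remainder.
  remainder xz - z - 1 ≠ 0; add k_4 = xz - z - 1 to the basis.

S(h_1,k_4): lcm = x^2z. S = -xz^2 - yz + x + z.
  leading term xz^2: subtract (-z)·k_4 from -xz^2 - yz + x + z → -yz - z^2 + x
  leading term yz: subtract (z)·h_2 from -yz - z^2 + x → -z^2 + x - z
  leading term z^2: no divisor's leading term divides it; move -z^2 to the remainder.
  leading term x: no divisor's leading term divides it; move x to the remainder.
  leading term z: no divisor's leading term divides it; move -z to the remainder.
  remainder -z^2 + x - z ≠ 0; add k_5 = -z^2 + x - z to the basis.

The other S-polynomials (S(h_1,h_2), S(h_2,h_3), S(h_2,k_4), S(h_3,k_4), S(h_1,k_5), S(h_2,k_5), S(h_3,k_5), S(k_4,k_5)) all reduce to 0 modulo the current basis, so we have a Gröbner basis.
Inter-reduce: drop elements whose leading term is divisible by another's, tail-reduce, and make monic.
Reduced Gröbner basis: {x^2 - x - z - 1, xz - z - 1, z^2 - x + z, y - 1}.

The bases are distinct; the ideals are different.

No, the ideals differ.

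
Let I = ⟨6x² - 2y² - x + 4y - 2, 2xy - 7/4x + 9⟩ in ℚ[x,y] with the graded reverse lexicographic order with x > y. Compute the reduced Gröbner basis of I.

f_1 = 6x² - 2y² - x + 4y - 2, LT = x².
f_2 = 2xy - 7/4x + 9, LT = xy.

S(f_1,f_2): lcm = x²y. S = -⅓y³ + ⅞x² - ⅙xy + ⅔y² - 9/2x - ⅓y.
  leading term y³: no divisor's leading term divides it; move -⅓y³ to the remainder.
  leading term x²: subtract (7/48)·f_1 from ⅞x² - ⅙xy + ⅔y² - 9/2x - ⅓y → -⅙xy + 23/24y² - 209/48x - 11/12y + 7/24
  leading term xy: subtract (-1/12)·f_2 from -⅙xy + 23/24y² - 209/48x - 11/12y + 7/24 → 23/24y² - 9/2x - 11/12y + 25/24
  leading term y²: no divisor's leading term divides it; move 23/24y² to the remainder.
  leading term x: no divisor's leading term divides it; move -9/2x to the remainder.
  leading term y: no divisor's leading term divides it; move -11/12y to the remainder.
  leading term 1: no divisor's leading term divides it; move 25/24 to the remainder.
  remainder -⅓y³ + 23/24y² - 9/2x - 11/12y + 25/24 ≠ 0; add g_3 = -⅓y³ + 23/24y² - 9/2x - 11/12y + 25/24 to the basis.

S(f_1,g_3): leading monomials are coprime, so the S-polynomial reduces to 0 (Buchberger's first criterion).
S(f_2,g_3): lcm = xy³. S = 2xy² - 27/2x² - 11/4xy + 9/2y² + 25/8x.
  leading term xy²: subtract (y)·f_2 from 2xy² - 27/2x² - 11/4xy + 9/2y² + 25/8x → -27/2x² - xy + 9/2y² + 25/8x - 9y
  leading term x²: subtract (-9/4)·f_1 from -27/2x² - xy + 9/2y² + 25/8x - 9y → -xy + ⅞x - 9/2
  leading term xy: subtract (-½)·f_2 from -xy + ⅞x - 9/2 → 0
  remainder 0.

Every S-polynomial of the final basis reduces to 0, so we have a Gröbner basis.

G = {y³ - 23/8y² + 27/2x + 11/4y - 25/8, x² - ⅓y² - ⅙x + ⅔y - ⅓, xy - ⅞x + 9/2}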